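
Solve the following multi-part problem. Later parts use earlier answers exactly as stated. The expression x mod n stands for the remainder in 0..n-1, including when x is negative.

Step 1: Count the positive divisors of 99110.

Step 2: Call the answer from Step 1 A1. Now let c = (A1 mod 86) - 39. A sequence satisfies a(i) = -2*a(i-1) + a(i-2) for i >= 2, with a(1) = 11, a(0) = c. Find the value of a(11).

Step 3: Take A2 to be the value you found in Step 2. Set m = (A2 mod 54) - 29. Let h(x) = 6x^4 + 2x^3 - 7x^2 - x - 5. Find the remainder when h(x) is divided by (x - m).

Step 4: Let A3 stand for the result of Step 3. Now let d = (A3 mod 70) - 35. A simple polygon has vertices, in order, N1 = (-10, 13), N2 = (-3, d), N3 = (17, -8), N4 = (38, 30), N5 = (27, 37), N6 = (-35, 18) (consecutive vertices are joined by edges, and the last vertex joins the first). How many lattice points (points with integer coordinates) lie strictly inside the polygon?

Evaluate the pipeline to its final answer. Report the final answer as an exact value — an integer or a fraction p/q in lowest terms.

1484

Step 1: 99110 = 2 * 5 * 11 * 17 * 53; number of divisors = (1+1) * (1+1) * (1+1) * (1+1) * (1+1) = 32; answer 32
Step 2: A1 = 32; c = -7; a(2) = -2*(11) + 1*(-7) = -29; iterating: a(2)=-29, a(3)=69, a(4)=-167, a(5)=403, a(6)=-973, a(7)=2349, a(8)=-5671, a(9)=13691, a(10)=-33053, a(11)=79797; answer 79797
Step 3: A2 = 79797; m = 10; remainder = value at the root: 6*(10)^4 + 2*(10)^3 - 7*(10)^2 - 1*(10)^1 - 5 = (60000) + (2000) + (-700) + (-10) + (-5) = 61285; answer 61285
Step 4: A3 = 61285; d = 0; cross terms: (-10*0 - -3*13)=39, (-3*-8 - 17*0)=24, (17*30 - 38*-8)=814, (38*37 - 27*30)=596, (27*18 - -35*37)=1781, (-35*13 - -10*18)=-275; twice the area = |2979| = 2979; area = 2979/2; boundary points = 1 + 4 + 1 + 1 + 1 + 5 = 13; strictly interior points = area - boundary/2 + 1 = 1484; answer 1484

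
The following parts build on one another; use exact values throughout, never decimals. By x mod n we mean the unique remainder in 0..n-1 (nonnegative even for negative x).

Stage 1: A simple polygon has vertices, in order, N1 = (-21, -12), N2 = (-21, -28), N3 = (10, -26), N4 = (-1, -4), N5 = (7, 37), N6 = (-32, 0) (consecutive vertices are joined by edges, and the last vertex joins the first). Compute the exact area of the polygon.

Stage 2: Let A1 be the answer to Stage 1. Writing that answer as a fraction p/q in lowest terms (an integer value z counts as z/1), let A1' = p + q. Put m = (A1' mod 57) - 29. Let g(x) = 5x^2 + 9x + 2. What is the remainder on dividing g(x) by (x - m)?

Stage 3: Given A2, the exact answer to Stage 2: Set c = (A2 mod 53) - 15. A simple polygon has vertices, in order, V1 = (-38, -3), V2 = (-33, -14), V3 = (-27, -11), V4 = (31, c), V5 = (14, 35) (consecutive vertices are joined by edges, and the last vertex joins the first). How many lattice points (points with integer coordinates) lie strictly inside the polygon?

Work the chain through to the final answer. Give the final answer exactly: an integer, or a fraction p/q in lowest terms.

Stage 1: cross terms: (-21*-28 - -21*-12)=336, (-21*-26 - 10*-28)=826, (10*-4 - -1*-26)=-66, (-1*37 - 7*-4)=-9, (7*0 - -32*37)=1184, (-32*-12 - -21*0)=384; twice the area = |2655| = 2655; area = 2655/2; answer 2655/2
Stage 2: A1 = 2655/2; threaded value p + q = 2657; m = 6; remainder = value at the root: 5*(6)^2 + 9*(6)^1 + 2 = (180) + (54) + (2) = 236; answer 236
Stage 3: A2 = 236; c = 9; cross terms: (-38*-14 - -33*-3)=433, (-33*-11 - -27*-14)=-15, (-27*9 - 31*-11)=98, (31*35 - 14*9)=959, (14*-3 - -38*35)=1288; twice the area = |2763| = 2763; area = 2763/2; boundary points = 1 + 3 + 2 + 1 + 2 = 9; strictly interior points = area - boundary/2 + 1 = 1378; answer 1378

1378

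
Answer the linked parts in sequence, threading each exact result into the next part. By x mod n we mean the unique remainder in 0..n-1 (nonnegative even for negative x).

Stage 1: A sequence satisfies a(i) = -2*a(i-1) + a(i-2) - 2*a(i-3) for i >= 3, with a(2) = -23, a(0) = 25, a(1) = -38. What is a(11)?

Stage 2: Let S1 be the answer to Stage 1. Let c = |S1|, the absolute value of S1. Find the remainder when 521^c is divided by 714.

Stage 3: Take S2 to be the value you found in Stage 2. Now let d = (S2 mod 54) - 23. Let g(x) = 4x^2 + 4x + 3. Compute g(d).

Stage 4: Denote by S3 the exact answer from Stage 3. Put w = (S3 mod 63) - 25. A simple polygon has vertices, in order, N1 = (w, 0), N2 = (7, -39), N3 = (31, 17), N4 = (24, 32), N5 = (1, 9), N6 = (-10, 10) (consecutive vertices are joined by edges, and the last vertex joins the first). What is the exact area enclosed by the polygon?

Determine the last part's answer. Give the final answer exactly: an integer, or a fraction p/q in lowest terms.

1049

Stage 1: a(3) = -2*(-23) + 1*(-38) - 2*(25) = -42; iterating: a(3)=-42, a(4)=137, a(5)=-270, a(6)=761, a(7)=-2066, a(8)=5433, a(9)=-14454, a(10)=38473, a(11)=-102266; answer -102266
Stage 2: S1 = -102266; c = 102266; squarings mod 714: 521^1=521, 521^2=121, 521^4=361, 521^8=373, 521^16=613, 521^32=205, 521^64=613, 521^128=205, 521^256=613, 521^512=205, 521^1024=613, 521^2048=205, 521^4096=613, 521^8192=205, 521^16384=613, 521^32768=205, 521^65536=613; 521^102266 = 521^2 * 521^8 * 521^16 * 521^32 * 521^64 * 521^256 * 521^512 * 521^1024 * 521^2048 * 521^32768 * 521^65536 = 457 (mod 714); answer 457
Stage 3: S2 = 457; d = 2; 4*(2)^2 + 4*(2)^1 + 3 = (16) + (8) + (3) = 27; answer 27
Stage 4: S3 = 27; w = 2; cross terms: (2*-39 - 7*0)=-78, (7*17 - 31*-39)=1328, (31*32 - 24*17)=584, (24*9 - 1*32)=184, (1*10 - -10*9)=100, (-10*0 - 2*10)=-20; twice the area = |2098| = 2098; area = 1049; answer 1049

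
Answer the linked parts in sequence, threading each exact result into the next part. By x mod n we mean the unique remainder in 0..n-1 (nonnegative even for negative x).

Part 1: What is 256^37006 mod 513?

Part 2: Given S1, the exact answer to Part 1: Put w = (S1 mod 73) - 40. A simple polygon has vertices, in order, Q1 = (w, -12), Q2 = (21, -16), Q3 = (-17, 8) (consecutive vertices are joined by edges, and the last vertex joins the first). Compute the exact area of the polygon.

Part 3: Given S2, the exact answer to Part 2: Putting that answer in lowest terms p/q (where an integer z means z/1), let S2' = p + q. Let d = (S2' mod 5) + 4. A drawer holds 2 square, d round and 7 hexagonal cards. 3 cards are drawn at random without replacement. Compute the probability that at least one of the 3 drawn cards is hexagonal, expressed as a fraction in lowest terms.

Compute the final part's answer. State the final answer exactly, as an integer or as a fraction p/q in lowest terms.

14/17

Part 1: squarings mod 513: 256^1=256, 256^2=385, 256^4=481, 256^8=511, 256^16=4, 256^32=16, 256^64=256, 256^128=385, 256^256=481, 256^512=511, 256^1024=4, 256^2048=16, 256^4096=256, 256^8192=385, 256^16384=481, 256^32768=511; 256^37006 = 256^2 * 256^4 * 256^8 * 256^128 * 256^4096 * 256^32768 = 4 (mod 513); answer 4
Part 2: S1 = 4; w = -36; cross terms: (-36*-16 - 21*-12)=828, (21*8 - -17*-16)=-104, (-17*-12 - -36*8)=492; twice the area = |1216| = 1216; area = 608; answer 608
Part 3: S2 = 608; threaded value p + q = 609; d = 8; total draws C(17,3) = 680; complement C(10,3) = 120; favorable 680 - 120 = 560; P = 14/17; answer 14/17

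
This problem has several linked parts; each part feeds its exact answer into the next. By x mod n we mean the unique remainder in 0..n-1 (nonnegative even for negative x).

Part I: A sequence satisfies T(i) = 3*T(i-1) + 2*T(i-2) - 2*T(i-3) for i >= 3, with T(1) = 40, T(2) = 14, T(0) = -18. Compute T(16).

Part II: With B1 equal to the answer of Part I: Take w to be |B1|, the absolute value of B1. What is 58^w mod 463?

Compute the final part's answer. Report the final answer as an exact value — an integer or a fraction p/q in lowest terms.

283

Part I: T(3) = 3*(14) + 2*(40) - 2*(-18) = 158; iterating: T(3)=158, T(4)=422, T(5)=1554, T(6)=5190, T(7)=17834, T(8)=60774, T(9)=207610, T(10)=708710, T(11)=2419802, T(12)=8261606, T(13)=28207002, T(14)=96304614, T(15)=328804634, T(16)=1122609126; answer 1122609126
Part II: B1 = 1122609126; w = 1122609126; squarings mod 463: 58^1=58, 58^2=123, 58^4=313, 58^8=276, 58^16=244, 58^32=272, 58^64=367, 58^128=419, 58^256=84, 58^512=111, 58^1024=283, 58^2048=453, 58^4096=100, 58^8192=277, 58^16384=334, 58^32768=436, 58^65536=266, 58^131072=380, 58^262144=407, 58^524288=358, 58^1048576=376, 58^2097152=161, 58^4194304=456, 58^8388608=49, 58^16777216=86, 58^33554432=451, 58^67108864=144, 58^134217728=364, 58^268435456=78, 58^536870912=65, 58^1073741824=58; 58^1122609126 = 58^2 * 58^4 * 58^32 * 58^64 * 58^128 * 58^256 * 58^512 * 58^1024 * 58^8192 * 58^32768 * 58^65536 * 58^524288 * 58^2097152 * 58^4194304 * 58^8388608 * 58^33554432 * 58^1073741824 = 283 (mod 463); answer 283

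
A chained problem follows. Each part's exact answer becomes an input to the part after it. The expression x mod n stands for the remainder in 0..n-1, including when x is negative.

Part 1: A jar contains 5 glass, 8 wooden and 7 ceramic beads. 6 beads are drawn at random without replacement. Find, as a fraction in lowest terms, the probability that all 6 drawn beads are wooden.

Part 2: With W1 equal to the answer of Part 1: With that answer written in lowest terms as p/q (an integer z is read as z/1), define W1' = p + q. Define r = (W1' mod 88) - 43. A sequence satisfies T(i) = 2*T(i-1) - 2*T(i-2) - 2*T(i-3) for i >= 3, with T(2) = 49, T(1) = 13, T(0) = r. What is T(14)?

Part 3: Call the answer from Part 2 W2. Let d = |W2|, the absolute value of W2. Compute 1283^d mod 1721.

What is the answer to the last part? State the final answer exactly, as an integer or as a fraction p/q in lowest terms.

Part 1: total draws C(20,6) = 38760; favorable C(8,6) = 28; P = 7/9690; answer 7/9690
Part 2: W1 = 7/9690; threaded value p + q = 9697; r = -26; T(3) = 2*(49) - 2*(13) - 2*(-26) = 124; iterating: T(3)=124, T(4)=124, T(5)=-98, T(6)=-692, T(7)=-1436, T(8)=-1292, T(9)=1672, T(10)=8800, T(11)=16840, T(12)=12736, T(13)=-25808, T(14)=-110768; answer -110768
Part 3: W2 = -110768; d = 110768; squarings mod 1721: 1283^1=1283, 1283^2=813, 1283^4=105, 1283^8=699, 1283^16=1558, 1283^32=754, 1283^64=586, 1283^128=917, 1283^256=1041, 1283^512=1172, 1283^1024=226, 1283^2048=1167, 1283^4096=578, 1283^8192=210, 1283^16384=1075, 1283^32768=834, 1283^65536=272; 1283^110768 = 1283^16 * 1283^32 * 1283^128 * 1283^4096 * 1283^8192 * 1283^32768 * 1283^65536 = 399 (mod 1721); answer 399

399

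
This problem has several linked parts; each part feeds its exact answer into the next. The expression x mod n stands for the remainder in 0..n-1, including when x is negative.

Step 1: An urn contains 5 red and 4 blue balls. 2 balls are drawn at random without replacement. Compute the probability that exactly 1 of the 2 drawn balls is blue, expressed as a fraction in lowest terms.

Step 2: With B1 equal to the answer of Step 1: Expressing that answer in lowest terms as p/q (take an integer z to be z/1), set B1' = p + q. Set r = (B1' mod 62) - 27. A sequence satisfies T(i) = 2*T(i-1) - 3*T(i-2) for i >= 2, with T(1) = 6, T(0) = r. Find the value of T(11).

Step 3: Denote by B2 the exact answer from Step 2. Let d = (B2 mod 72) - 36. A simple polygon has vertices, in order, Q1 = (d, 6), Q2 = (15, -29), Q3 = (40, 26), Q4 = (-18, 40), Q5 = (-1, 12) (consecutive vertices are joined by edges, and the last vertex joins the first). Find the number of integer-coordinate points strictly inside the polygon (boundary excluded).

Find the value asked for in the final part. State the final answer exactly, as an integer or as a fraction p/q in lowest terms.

2161

Step 1: total draws C(9,2) = 36; favorable C(4,1)*C(5,1) = 20; P = 5/9; answer 5/9
Step 2: B1 = 5/9; threaded value p + q = 14; r = -13; T(2) = 2*(6) - 3*(-13) = 51; iterating: T(2)=51, T(3)=84, T(4)=15, T(5)=-222, T(6)=-489, T(7)=-312, T(8)=843, T(9)=2622, T(10)=2715, T(11)=-2436; answer -2436
Step 3: B2 = -2436; d = -24; cross terms: (-24*-29 - 15*6)=606, (15*26 - 40*-29)=1550, (40*40 - -18*26)=2068, (-18*12 - -1*40)=-176, (-1*6 - -24*12)=282; twice the area = |4330| = 4330; area = 2165; boundary points = 1 + 5 + 2 + 1 + 1 = 10; strictly interior points = area - boundary/2 + 1 = 2161; answer 2161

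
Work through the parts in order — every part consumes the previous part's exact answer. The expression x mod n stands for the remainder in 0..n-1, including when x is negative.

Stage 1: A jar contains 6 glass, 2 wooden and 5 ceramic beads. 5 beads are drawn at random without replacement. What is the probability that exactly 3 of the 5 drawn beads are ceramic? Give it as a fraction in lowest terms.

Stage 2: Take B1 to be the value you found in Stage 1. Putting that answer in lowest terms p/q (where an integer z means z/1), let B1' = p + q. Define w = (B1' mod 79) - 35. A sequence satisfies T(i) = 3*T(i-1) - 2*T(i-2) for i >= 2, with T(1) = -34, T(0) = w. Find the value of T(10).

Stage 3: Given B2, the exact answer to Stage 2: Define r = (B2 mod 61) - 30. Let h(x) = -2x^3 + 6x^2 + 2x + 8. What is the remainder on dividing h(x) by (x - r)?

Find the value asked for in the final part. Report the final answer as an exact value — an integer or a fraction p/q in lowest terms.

Stage 1: total draws C(13,5) = 1287; favorable C(5,3)*C(8,2) = 280; P = 280/1287; answer 280/1287
Stage 2: B1 = 280/1287; threaded value p + q = 1567; w = 31; T(2) = 3*(-34) - 2*(31) = -164; iterating: T(2)=-164, T(3)=-424, T(4)=-944, T(5)=-1984, T(6)=-4064, T(7)=-8224, T(8)=-16544, T(9)=-33184, T(10)=-66464; answer -66464
Stage 3: B2 = -66464; r = -4; remainder = value at the root: -2*(-4)^3 + 6*(-4)^2 + 2*(-4)^1 + 8 = (128) + (96) + (-8) + (8) = 224; answer 224

224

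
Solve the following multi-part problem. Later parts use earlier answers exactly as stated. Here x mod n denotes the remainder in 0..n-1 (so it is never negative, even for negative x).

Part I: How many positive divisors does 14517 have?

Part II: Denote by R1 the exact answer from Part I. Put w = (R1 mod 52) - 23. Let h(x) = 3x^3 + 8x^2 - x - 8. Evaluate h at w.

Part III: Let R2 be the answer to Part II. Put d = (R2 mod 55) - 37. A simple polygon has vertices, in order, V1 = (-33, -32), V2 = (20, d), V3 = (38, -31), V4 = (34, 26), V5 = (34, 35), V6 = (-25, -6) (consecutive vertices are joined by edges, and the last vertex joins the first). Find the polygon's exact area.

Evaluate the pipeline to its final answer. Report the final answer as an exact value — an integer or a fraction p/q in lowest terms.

2708

Part I: 14517 = 3^2 * 1613; number of divisors = (2+1) * (1+1) = 6; answer 6
Part II: R1 = 6; w = -17; 3*(-17)^3 + 8*(-17)^2 - 1*(-17)^1 - 8 = (-14739) + (2312) + (17) + (-8) = -12418; answer -12418
Part III: R2 = -12418; d = -25; cross terms: (-33*-25 - 20*-32)=1465, (20*-31 - 38*-25)=330, (38*26 - 34*-31)=2042, (34*35 - 34*26)=306, (34*-6 - -25*35)=671, (-25*-32 - -33*-6)=602; twice the area = |5416| = 5416; area = 2708; answer 2708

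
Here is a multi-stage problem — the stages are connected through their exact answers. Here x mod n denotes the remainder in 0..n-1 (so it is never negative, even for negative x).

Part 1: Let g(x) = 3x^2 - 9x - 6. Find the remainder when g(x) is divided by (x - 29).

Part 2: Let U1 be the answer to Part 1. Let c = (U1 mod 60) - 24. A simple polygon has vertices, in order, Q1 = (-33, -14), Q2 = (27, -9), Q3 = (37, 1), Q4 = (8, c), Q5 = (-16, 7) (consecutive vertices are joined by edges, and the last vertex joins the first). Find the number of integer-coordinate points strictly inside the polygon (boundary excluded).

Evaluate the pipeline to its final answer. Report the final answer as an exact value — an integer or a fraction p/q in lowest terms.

Part 1: remainder = value at the root: 3*(29)^2 - 9*(29)^1 - 6 = (2523) + (-261) + (-6) = 2256; answer 2256
Part 2: U1 = 2256; c = 12; cross terms: (-33*-9 - 27*-14)=675, (27*1 - 37*-9)=360, (37*12 - 8*1)=436, (8*7 - -16*12)=248, (-16*-14 - -33*7)=455; twice the area = |2174| = 2174; area = 1087; boundary points = 5 + 10 + 1 + 1 + 1 = 18; strictly interior points = area - boundary/2 + 1 = 1079; answer 1079

1079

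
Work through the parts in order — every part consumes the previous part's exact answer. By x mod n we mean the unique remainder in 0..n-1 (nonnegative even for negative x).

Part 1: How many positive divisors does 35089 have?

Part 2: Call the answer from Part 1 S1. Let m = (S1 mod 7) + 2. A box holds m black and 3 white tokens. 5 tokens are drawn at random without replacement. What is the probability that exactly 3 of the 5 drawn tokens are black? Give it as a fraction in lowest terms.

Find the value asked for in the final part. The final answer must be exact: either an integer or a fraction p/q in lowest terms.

4/7

Part 1: 35089 is prime, so its only divisors are 1 and 35089; count = 2; answer 2
Part 2: S1 = 2; m = 4; total draws C(7,5) = 21; favorable C(4,3)*C(3,2) = 12; P = 4/7; answer 4/7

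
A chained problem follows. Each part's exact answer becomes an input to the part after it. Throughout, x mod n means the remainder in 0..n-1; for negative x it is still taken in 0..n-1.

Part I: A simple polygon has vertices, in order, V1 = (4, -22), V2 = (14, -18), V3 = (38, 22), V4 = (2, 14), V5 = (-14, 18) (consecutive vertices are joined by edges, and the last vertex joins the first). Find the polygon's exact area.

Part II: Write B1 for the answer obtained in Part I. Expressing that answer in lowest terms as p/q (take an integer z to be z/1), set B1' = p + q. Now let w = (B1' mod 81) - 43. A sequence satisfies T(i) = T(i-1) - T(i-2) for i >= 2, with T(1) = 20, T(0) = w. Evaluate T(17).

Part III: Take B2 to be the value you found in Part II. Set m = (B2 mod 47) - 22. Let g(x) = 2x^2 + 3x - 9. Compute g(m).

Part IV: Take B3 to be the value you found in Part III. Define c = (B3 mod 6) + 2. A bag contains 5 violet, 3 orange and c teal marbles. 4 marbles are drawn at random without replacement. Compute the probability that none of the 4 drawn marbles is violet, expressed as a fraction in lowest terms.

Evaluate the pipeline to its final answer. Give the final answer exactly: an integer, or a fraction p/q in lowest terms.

2/13

Part I: cross terms: (4*-18 - 14*-22)=236, (14*22 - 38*-18)=992, (38*14 - 2*22)=488, (2*18 - -14*14)=232, (-14*-22 - 4*18)=236; twice the area = |2184| = 2184; area = 1092; answer 1092
Part II: B1 = 1092; threaded value p + q = 1093; w = -3; T(2) = 1*(20) - 1*(-3) = 23; iterating: T(2)=23, T(3)=3, T(4)=-20, T(5)=-23, T(6)=-3, T(7)=20, T(8)=23, T(9)=3, T(10)=-20, T(11)=-23, T(12)=-3, T(13)=20, T(14)=23, T(15)=3, T(16)=-20, T(17)=-23; answer -23
Part III: B2 = -23; m = 2; 2*(2)^2 + 3*(2)^1 - 9 = (8) + (6) + (-9) = 5; answer 5
Part IV: B3 = 5; c = 7; total draws C(15,4) = 1365; favorable C(10,4) = 210; P = 2/13; answer 2/13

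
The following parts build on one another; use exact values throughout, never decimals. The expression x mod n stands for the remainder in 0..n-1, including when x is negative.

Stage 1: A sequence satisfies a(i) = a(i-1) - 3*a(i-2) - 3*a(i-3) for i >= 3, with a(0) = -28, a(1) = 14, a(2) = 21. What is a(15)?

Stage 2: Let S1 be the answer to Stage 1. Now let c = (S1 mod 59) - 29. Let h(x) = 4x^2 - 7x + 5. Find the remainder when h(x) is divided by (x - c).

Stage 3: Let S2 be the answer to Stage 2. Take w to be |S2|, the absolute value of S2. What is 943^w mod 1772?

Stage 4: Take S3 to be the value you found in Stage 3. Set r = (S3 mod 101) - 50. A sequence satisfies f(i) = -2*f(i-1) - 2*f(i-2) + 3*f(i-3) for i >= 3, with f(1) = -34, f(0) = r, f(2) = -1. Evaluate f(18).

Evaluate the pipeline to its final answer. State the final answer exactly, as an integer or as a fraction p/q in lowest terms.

Stage 1: a(3) = 1*(21) - 3*(14) - 3*(-28) = 63; iterating: a(3)=63, a(4)=-42, a(5)=-294, a(6)=-357, a(7)=651, a(8)=2604, a(9)=1722, a(10)=-8043, a(11)=-21021, a(12)=-2058, a(13)=85134, a(14)=154371, a(15)=-94857; answer -94857
Stage 2: S1 = -94857; c = -14; remainder = value at the root: 4*(-14)^2 - 7*(-14)^1 + 5 = (784) + (98) + (5) = 887; answer 887
Stage 3: S2 = 887; w = 887; squarings mod 1772: 943^1=943, 943^2=1477, 943^4=197, 943^8=1597, 943^16=501, 943^32=1149, 943^64=61, 943^128=177, 943^256=1205, 943^512=757; 943^887 = 943^1 * 943^2 * 943^4 * 943^16 * 943^32 * 943^64 * 943^256 * 943^512 = 19 (mod 1772); answer 19
Stage 4: S3 = 19; r = -31; f(3) = -2*(-1) - 2*(-34) + 3*(-31) = -23; iterating: f(3)=-23, f(4)=-54, f(5)=151, f(6)=-263, f(7)=62, f(8)=855, f(9)=-2623, f(10)=3722, f(11)=367, f(12)=-16047, f(13)=42526, f(14)=-51857, f(15)=-29479, f(16)=290250, f(17)=-677113, f(18)=685289; answer 685289

685289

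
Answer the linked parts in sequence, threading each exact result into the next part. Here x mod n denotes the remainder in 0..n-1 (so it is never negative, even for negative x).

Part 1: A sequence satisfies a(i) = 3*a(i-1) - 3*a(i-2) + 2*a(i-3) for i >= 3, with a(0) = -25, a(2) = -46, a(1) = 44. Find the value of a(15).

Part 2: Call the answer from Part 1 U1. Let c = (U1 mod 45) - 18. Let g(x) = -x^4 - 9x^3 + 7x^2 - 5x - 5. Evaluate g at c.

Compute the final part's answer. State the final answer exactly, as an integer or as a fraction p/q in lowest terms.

Part 1: a(3) = 3*(-46) - 3*(44) + 2*(-25) = -320; iterating: a(3)=-320, a(4)=-734, a(5)=-1334, a(6)=-2440, a(7)=-4786, a(8)=-9706, a(9)=-19640, a(10)=-39374, a(11)=-78614, a(12)=-157000, a(13)=-313906, a(14)=-627946, a(15)=-1256120; answer -1256120
Part 2: U1 = -1256120; c = -8; -1*(-8)^4 - 9*(-8)^3 + 7*(-8)^2 - 5*(-8)^1 - 5 = (-4096) + (4608) + (448) + (40) + (-5) = 995; answer 995

995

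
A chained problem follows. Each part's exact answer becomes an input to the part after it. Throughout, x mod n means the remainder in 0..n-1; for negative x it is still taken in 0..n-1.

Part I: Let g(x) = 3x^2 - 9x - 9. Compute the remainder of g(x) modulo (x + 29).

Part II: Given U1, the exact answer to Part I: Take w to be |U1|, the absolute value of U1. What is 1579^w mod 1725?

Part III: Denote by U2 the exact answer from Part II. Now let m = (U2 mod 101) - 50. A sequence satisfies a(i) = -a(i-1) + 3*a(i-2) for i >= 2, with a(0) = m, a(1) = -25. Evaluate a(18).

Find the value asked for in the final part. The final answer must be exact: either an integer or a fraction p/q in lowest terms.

Part I: remainder = value at the root: 3*(-29)^2 - 9*(-29)^1 - 9 = (2523) + (261) + (-9) = 2775; answer 2775
Part II: U1 = 2775; w = 2775; squarings mod 1725: 1579^1=1579, 1579^2=616, 1579^4=1681, 1579^8=211, 1579^16=1396, 1579^32=1291, 1579^64=331, 1579^128=886, 1579^256=121, 1579^512=841, 1579^1024=31, 1579^2048=961; 1579^2775 = 1579^1 * 1579^2 * 1579^4 * 1579^16 * 1579^64 * 1579^128 * 1579^512 * 1579^2048 = 799 (mod 1725); answer 799
Part III: U2 = 799; m = 42; a(2) = -1*(-25) + 3*(42) = 151; iterating: a(2)=151, a(3)=-226, a(4)=679, a(5)=-1357, a(6)=3394, a(7)=-7465, a(8)=17647, a(9)=-40042, a(10)=92983, a(11)=-213109, a(12)=492058, a(13)=-1131385, a(14)=2607559, a(15)=-6001714, a(16)=13824391, a(17)=-31829533, a(18)=73302706; answer 73302706

73302706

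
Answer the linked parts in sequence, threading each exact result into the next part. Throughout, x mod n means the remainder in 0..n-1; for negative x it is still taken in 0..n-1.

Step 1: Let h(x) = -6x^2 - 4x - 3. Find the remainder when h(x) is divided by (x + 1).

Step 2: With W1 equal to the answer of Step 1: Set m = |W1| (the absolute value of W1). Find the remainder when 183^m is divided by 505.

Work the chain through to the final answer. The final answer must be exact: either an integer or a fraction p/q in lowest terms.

Step 1: remainder = value at the root: -6*(-1)^2 - 4*(-1)^1 - 3 = (-6) + (4) + (-3) = -5; answer -5
Step 2: W1 = -5; m = 5; squarings mod 505: 183^1=183, 183^2=159, 183^4=31; 183^5 = 183^1 * 183^4 = 118 (mod 505); answer 118

118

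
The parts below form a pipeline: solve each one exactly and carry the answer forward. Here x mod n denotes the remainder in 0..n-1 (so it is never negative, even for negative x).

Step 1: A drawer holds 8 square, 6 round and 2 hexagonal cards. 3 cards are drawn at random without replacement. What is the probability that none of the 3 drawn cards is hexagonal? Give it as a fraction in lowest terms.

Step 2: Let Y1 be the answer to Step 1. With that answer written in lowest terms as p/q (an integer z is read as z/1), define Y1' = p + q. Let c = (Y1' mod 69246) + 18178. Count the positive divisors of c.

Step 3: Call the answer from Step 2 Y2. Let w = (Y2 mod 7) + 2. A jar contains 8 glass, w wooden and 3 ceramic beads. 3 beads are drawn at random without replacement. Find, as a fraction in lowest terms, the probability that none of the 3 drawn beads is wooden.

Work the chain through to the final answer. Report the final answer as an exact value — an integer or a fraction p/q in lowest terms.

Step 1: total draws C(16,3) = 560; favorable C(14,3) = 364; P = 13/20; answer 13/20
Step 2: Y1 = 13/20; threaded value p + q = 33; c = 18211; 18211 is prime, so its only divisors are 1 and 18211; count = 2; answer 2
Step 3: Y2 = 2; w = 4; total draws C(15,3) = 455; favorable C(11,3) = 165; P = 33/91; answer 33/91

33/91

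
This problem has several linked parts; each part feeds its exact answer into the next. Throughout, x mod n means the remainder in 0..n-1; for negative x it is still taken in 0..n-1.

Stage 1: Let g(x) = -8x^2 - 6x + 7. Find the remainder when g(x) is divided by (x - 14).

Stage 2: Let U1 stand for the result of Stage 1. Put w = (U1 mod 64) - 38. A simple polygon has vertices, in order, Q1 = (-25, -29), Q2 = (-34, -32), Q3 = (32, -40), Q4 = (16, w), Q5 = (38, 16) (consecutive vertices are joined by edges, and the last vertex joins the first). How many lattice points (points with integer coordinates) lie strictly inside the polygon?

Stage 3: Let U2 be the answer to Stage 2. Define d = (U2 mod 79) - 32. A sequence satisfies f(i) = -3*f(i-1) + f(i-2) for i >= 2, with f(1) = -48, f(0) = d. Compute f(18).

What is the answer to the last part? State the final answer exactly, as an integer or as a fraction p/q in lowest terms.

Stage 1: remainder = value at the root: -8*(14)^2 - 6*(14)^1 + 7 = (-1568) + (-84) + (7) = -1645; answer -1645
Stage 2: U1 = -1645; w = -19; cross terms: (-25*-32 - -34*-29)=-186, (-34*-40 - 32*-32)=2384, (32*-19 - 16*-40)=32, (16*16 - 38*-19)=978, (38*-29 - -25*16)=-702; twice the area = |2506| = 2506; area = 1253; boundary points = 3 + 2 + 1 + 1 + 9 = 16; strictly interior points = area - boundary/2 + 1 = 1246; answer 1246
Stage 3: U2 = 1246; d = 29; f(2) = -3*(-48) + 1*(29) = 173; iterating: f(2)=173, f(3)=-567, f(4)=1874, f(5)=-6189, f(6)=20441, f(7)=-67512, f(8)=222977, f(9)=-736443, f(10)=2432306, f(11)=-8033361, f(12)=26532389, f(13)=-87630528, f(14)=289423973, f(15)=-955902447, f(16)=3157131314, f(17)=-10427296389, f(18)=34439020481; answer 34439020481

34439020481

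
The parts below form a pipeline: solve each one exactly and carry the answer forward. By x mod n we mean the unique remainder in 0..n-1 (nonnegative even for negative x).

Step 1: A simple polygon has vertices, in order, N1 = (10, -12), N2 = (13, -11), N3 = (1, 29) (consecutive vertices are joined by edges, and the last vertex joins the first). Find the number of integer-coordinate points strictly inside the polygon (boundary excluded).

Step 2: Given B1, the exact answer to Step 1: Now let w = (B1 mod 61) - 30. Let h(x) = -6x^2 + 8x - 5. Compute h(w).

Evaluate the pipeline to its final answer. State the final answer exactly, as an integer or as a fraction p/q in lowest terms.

-4595

Step 1: cross terms: (10*-11 - 13*-12)=46, (13*29 - 1*-11)=388, (1*-12 - 10*29)=-302; twice the area = |132| = 132; area = 66; boundary points = 1 + 4 + 1 = 6; strictly interior points = area - boundary/2 + 1 = 64; answer 64
Step 2: B1 = 64; w = -27; -6*(-27)^2 + 8*(-27)^1 - 5 = (-4374) + (-216) + (-5) = -4595; answer -4595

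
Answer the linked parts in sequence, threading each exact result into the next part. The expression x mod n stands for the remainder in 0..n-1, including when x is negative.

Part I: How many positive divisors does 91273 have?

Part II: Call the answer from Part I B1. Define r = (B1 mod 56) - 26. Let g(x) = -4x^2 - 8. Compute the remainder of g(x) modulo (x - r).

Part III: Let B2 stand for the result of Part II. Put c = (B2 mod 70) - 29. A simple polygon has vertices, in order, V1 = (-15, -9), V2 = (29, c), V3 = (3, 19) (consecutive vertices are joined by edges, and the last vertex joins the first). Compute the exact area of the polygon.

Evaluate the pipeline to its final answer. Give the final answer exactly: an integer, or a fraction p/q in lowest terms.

Part I: 91273 = 7 * 13 * 17 * 59; number of divisors = (1+1) * (1+1) * (1+1) * (1+1) = 16; answer 16
Part II: B1 = 16; r = -10; remainder = value at the root: -4*(-10)^2 - 8 = (-400) + (-8) = -408; answer -408
Part III: B2 = -408; c = -17; cross terms: (-15*-17 - 29*-9)=516, (29*19 - 3*-17)=602, (3*-9 - -15*19)=258; twice the area = |1376| = 1376; area = 688; answer 688

688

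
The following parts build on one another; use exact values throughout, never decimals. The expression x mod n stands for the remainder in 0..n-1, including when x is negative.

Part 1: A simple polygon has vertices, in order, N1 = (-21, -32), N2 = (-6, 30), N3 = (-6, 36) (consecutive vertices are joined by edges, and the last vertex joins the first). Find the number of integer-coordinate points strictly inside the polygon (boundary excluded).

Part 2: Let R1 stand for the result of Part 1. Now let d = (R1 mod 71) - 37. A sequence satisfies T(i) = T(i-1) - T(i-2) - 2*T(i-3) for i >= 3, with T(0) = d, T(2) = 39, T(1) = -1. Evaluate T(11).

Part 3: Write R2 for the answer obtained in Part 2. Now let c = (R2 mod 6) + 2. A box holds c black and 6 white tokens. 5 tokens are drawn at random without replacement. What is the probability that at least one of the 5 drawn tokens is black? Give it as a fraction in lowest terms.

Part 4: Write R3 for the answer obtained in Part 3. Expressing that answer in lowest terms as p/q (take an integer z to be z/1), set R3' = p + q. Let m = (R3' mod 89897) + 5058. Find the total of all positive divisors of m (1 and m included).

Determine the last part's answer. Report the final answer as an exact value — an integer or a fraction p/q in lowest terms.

7760

Part 1: cross terms: (-21*30 - -6*-32)=-822, (-6*36 - -6*30)=-36, (-6*-32 - -21*36)=948; twice the area = |90| = 90; area = 45; boundary points = 1 + 6 + 1 = 8; strictly interior points = area - boundary/2 + 1 = 42; answer 42
Part 2: R1 = 42; d = 5; T(3) = 1*(39) - 1*(-1) - 2*(5) = 30; iterating: T(3)=30, T(4)=-7, T(5)=-115, T(6)=-168, T(7)=-39, T(8)=359, T(9)=734, T(10)=453, T(11)=-999; answer -999
Part 3: R2 = -999; c = 5; total draws C(11,5) = 462; complement C(6,5) = 6; favorable 462 - 6 = 456; P = 76/77; answer 76/77
Part 4: R3 = 76/77; threaded value p + q = 153; m = 5211; 5211 = 3^3 * 193; sigma = (1 + 3 + 9 + 27) * (1 + 193) = 40 * 194 = 7760; answer 7760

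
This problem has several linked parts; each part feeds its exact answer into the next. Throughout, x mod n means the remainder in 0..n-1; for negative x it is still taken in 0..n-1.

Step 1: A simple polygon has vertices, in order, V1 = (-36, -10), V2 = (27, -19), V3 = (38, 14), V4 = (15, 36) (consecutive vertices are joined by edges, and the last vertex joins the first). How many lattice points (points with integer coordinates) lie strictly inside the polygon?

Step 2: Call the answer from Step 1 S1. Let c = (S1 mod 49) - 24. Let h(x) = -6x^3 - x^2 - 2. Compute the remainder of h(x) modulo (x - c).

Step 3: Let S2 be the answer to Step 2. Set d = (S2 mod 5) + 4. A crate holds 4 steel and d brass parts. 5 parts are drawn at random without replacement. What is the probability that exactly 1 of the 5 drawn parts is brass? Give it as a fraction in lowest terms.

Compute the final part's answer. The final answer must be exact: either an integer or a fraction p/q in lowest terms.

1/66

Step 1: cross terms: (-36*-19 - 27*-10)=954, (27*14 - 38*-19)=1100, (38*36 - 15*14)=1158, (15*-10 - -36*36)=1146; twice the area = |4358| = 4358; area = 2179; boundary points = 9 + 11 + 1 + 1 = 22; strictly interior points = area - boundary/2 + 1 = 2169; answer 2169
Step 2: S1 = 2169; c = -11; remainder = value at the root: -6*(-11)^3 - 1*(-11)^2 - 2 = (7986) + (-121) + (-2) = 7863; answer 7863
Step 3: S2 = 7863; d = 7; total draws C(11,5) = 462; favorable C(7,1)*C(4,4) = 7; P = 1/66; answer 1/66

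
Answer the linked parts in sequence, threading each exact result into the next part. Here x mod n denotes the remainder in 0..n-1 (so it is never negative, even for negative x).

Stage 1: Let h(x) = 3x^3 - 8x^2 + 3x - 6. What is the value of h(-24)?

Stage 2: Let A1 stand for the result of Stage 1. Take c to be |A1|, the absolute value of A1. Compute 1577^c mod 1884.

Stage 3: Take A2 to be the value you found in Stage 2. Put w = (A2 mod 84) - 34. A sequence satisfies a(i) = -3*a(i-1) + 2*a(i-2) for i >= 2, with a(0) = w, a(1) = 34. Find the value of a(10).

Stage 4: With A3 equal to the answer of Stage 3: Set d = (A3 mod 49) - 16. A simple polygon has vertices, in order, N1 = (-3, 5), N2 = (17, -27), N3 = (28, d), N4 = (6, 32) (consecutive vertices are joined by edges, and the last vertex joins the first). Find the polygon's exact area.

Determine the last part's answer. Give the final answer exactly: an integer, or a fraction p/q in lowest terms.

Stage 1: 3*(-24)^3 - 8*(-24)^2 + 3*(-24)^1 - 6 = (-41472) + (-4608) + (-72) + (-6) = -46158; answer -46158
Stage 2: A1 = -46158; c = 46158; squarings mod 1884: 1577^1=1577, 1577^2=49, 1577^4=517, 1577^8=1645, 1577^16=601, 1577^32=1357, 1577^64=781, 1577^128=1429, 1577^256=1669, 1577^512=1009, 1577^1024=721, 1577^2048=1741, 1577^4096=1609, 1577^8192=265, 1577^16384=517, 1577^32768=1645; 1577^46158 = 1577^2 * 1577^4 * 1577^8 * 1577^64 * 1577^1024 * 1577^4096 * 1577^8192 * 1577^32768 = 553 (mod 1884); answer 553
Stage 3: A2 = 553; w = 15; a(2) = -3*(34) + 2*(15) = -72; iterating: a(2)=-72, a(3)=284, a(4)=-996, a(5)=3556, a(6)=-12660, a(7)=45092, a(8)=-160596, a(9)=571972, a(10)=-2037108; answer -2037108
Stage 4: A3 = -2037108; d = 2; cross terms: (-3*-27 - 17*5)=-4, (17*2 - 28*-27)=790, (28*32 - 6*2)=884, (6*5 - -3*32)=126; twice the area = |1796| = 1796; area = 898; answer 898

898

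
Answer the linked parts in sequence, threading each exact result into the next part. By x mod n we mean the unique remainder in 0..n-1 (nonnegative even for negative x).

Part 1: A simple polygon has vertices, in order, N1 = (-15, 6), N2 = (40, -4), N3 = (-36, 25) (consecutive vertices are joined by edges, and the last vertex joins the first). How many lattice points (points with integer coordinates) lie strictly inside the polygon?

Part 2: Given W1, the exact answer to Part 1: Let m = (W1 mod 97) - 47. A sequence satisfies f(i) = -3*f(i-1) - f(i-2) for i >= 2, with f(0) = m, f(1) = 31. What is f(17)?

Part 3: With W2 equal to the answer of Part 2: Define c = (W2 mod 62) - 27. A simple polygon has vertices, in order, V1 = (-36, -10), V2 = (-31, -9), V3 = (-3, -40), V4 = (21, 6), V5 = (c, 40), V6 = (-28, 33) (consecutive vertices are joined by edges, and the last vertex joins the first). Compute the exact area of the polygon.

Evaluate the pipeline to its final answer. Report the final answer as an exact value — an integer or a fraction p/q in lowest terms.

5045/2

Part 1: cross terms: (-15*-4 - 40*6)=-180, (40*25 - -36*-4)=856, (-36*6 - -15*25)=159; twice the area = |835| = 835; area = 835/2; boundary points = 5 + 1 + 1 = 7; strictly interior points = area - boundary/2 + 1 = 415; answer 415
Part 2: W1 = 415; m = -20; f(2) = -3*(31) - 1*(-20) = -73; iterating: f(2)=-73, f(3)=188, f(4)=-491, f(5)=1285, f(6)=-3364, f(7)=8807, f(8)=-23057, f(9)=60364, f(10)=-158035, f(11)=413741, f(12)=-1083188, f(13)=2835823, f(14)=-7424281, f(15)=19437020, f(16)=-50886779, f(17)=133223317; answer 133223317
Part 3: W2 = 133223317; c = -16; cross terms: (-36*-9 - -31*-10)=14, (-31*-40 - -3*-9)=1213, (-3*6 - 21*-40)=822, (21*40 - -16*6)=936, (-16*33 - -28*40)=592, (-28*-10 - -36*33)=1468; twice the area = |5045| = 5045; area = 5045/2; answer 5045/2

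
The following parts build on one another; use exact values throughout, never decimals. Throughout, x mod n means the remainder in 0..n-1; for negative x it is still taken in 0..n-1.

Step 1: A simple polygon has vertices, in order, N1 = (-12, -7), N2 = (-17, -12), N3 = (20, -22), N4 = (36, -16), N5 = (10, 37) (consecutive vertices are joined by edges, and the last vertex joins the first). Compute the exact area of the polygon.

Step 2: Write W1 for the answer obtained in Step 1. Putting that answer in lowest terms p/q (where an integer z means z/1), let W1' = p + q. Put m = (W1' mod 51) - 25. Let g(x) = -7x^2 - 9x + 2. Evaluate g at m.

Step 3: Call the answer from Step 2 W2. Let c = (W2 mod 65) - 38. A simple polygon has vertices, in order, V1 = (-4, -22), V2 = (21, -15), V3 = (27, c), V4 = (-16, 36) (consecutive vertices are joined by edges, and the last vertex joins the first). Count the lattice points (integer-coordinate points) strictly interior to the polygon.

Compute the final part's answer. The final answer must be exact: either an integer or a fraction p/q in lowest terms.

Step 1: cross terms: (-12*-12 - -17*-7)=25, (-17*-22 - 20*-12)=614, (20*-16 - 36*-22)=472, (36*37 - 10*-16)=1492, (10*-7 - -12*37)=374; twice the area = |2977| = 2977; area = 2977/2; answer 2977/2
Step 2: W1 = 2977/2; threaded value p + q = 2979; m = -4; -7*(-4)^2 - 9*(-4)^1 + 2 = (-112) + (36) + (2) = -74; answer -74
Step 3: W2 = -74; c = 18; cross terms: (-4*-15 - 21*-22)=522, (21*18 - 27*-15)=783, (27*36 - -16*18)=1260, (-16*-22 - -4*36)=496; twice the area = |3061| = 3061; area = 3061/2; boundary points = 1 + 3 + 1 + 2 = 7; strictly interior points = area - boundary/2 + 1 = 1528; answer 1528

1528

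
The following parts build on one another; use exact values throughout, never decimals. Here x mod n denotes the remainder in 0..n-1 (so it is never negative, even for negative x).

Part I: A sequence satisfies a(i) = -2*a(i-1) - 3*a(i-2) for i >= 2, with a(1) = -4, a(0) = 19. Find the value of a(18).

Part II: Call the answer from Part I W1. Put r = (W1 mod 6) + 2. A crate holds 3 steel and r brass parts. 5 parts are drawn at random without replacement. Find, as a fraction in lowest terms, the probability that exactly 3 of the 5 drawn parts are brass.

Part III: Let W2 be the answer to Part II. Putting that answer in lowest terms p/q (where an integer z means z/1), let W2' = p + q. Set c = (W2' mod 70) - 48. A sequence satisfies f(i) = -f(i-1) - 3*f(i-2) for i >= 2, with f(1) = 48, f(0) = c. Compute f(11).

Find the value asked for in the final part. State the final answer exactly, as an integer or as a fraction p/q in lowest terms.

9261

Part I: a(2) = -2*(-4) - 3*(19) = -49; iterating: a(2)=-49, a(3)=110, a(4)=-73, a(5)=-184, a(6)=587, a(7)=-622, a(8)=-517, a(9)=2900, a(10)=-4249, a(11)=-202, a(12)=13151, a(13)=-25696, a(14)=11939, a(15)=53210, a(16)=-142237, a(17)=124844, a(18)=177023; answer 177023
Part II: W1 = 177023; r = 7; total draws C(10,5) = 252; favorable C(7,3)*C(3,2) = 105; P = 5/12; answer 5/12
Part III: W2 = 5/12; threaded value p + q = 17; c = -31; f(2) = -1*(48) - 3*(-31) = 45; iterating: f(2)=45, f(3)=-189, f(4)=54, f(5)=513, f(6)=-675, f(7)=-864, f(8)=2889, f(9)=-297, f(10)=-8370, f(11)=9261; answer 9261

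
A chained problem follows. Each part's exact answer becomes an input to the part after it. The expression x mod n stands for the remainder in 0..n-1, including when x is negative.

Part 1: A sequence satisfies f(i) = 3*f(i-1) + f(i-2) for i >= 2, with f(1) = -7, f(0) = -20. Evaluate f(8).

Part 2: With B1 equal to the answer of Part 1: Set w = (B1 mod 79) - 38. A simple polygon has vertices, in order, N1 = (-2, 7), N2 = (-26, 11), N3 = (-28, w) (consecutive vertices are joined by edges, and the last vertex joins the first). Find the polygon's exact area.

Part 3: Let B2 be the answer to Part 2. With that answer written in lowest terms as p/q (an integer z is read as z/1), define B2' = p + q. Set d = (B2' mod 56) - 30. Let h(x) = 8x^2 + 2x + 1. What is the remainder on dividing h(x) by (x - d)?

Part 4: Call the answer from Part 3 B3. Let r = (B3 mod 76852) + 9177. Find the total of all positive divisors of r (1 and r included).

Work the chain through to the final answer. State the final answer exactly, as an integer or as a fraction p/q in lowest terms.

Part 1: f(2) = 3*(-7) + 1*(-20) = -41; iterating: f(2)=-41, f(3)=-130, f(4)=-431, f(5)=-1423, f(6)=-4700, f(7)=-15523, f(8)=-51269; answer -51269
Part 2: B1 = -51269; w = -36; cross terms: (-2*11 - -26*7)=160, (-26*-36 - -28*11)=1244, (-28*7 - -2*-36)=-268; twice the area = |1136| = 1136; area = 568; answer 568
Part 3: B2 = 568; threaded value p + q = 569; d = -21; remainder = value at the root: 8*(-21)^2 + 2*(-21)^1 + 1 = (3528) + (-42) + (1) = 3487; answer 3487
Part 4: B3 = 3487; r = 12664; 12664 = 2^3 * 1583; sigma = (1 + 2 + 4 + 8) * (1 + 1583) = 15 * 1584 = 23760; answer 23760

23760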